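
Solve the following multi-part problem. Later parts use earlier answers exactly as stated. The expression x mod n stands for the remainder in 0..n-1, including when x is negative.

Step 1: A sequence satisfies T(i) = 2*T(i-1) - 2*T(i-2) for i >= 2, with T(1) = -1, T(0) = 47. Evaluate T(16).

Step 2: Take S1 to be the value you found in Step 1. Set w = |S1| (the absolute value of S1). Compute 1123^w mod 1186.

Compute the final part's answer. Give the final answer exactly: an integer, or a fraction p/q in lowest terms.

Step 1: T(2) = 2*(-1) - 2*(47) = -96; iterating: T(2)=-96, T(3)=-190, T(4)=-188, T(5)=4, T(6)=384, T(7)=760, T(8)=752, T(9)=-16, T(10)=-1536, T(11)=-3040, T(12)=-3008, T(13)=64, T(14)=6144, T(15)=12160, T(16)=12032; answer 12032
Step 2: S1 = 12032; w = 12032; squarings mod 1186: 1123^1=1123, 1123^2=411, 1123^4=509, 1123^8=533, 1123^16=635, 1123^32=1171, 1123^64=225, 1123^128=813, 1123^256=367, 1123^512=671, 1123^1024=747, 1123^2048=589, 1123^4096=609, 1123^8192=849; 1123^12032 = 1123^256 * 1123^512 * 1123^1024 * 1123^2048 * 1123^8192 = 281 (mod 1186); answer 281

281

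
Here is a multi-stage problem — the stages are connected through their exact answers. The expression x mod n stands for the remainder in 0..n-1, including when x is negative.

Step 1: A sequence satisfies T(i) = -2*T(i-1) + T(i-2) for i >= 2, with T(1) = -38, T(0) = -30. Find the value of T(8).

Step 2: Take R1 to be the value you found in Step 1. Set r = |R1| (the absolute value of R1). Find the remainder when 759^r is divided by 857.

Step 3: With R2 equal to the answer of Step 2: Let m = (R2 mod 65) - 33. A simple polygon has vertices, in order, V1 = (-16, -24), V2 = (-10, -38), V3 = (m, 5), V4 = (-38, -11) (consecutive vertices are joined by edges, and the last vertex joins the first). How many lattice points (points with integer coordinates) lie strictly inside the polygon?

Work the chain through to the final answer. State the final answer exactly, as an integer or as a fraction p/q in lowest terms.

Step 1: T(2) = -2*(-38) + 1*(-30) = 46; iterating: T(2)=46, T(3)=-130, T(4)=306, T(5)=-742, T(6)=1790, T(7)=-4322, T(8)=10434; answer 10434
Step 2: R1 = 10434; r = 10434; squarings mod 857: 759^1=759, 759^2=177, 759^4=477, 759^8=424, 759^16=663, 759^32=785, 759^64=42, 759^128=50, 759^256=786, 759^512=756, 759^1024=774, 759^2048=33, 759^4096=232, 759^8192=690; 759^10434 = 759^2 * 759^64 * 759^128 * 759^2048 * 759^8192 = 408 (mod 857); answer 408
Step 3: R2 = 408; m = -15; cross terms: (-16*-38 - -10*-24)=368, (-10*5 - -15*-38)=-620, (-15*-11 - -38*5)=355, (-38*-24 - -16*-11)=736; twice the area = |839| = 839; area = 839/2; boundary points = 2 + 1 + 1 + 1 = 5; strictly interior points = area - boundary/2 + 1 = 418; answer 418

418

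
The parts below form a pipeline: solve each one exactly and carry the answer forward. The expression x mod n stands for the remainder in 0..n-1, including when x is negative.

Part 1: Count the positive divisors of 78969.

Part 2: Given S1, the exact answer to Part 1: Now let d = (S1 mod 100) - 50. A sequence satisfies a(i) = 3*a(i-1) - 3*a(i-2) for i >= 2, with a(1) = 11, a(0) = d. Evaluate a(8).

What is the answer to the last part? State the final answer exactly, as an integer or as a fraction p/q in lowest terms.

-4293

Part 1: 78969 = 3 * 11 * 2393; number of divisors = (1+1) * (1+1) * (1+1) = 8; answer 8
Part 2: S1 = 8; d = -42; a(2) = 3*(11) - 3*(-42) = 159; iterating: a(2)=159, a(3)=444, a(4)=855, a(5)=1233, a(6)=1134, a(7)=-297, a(8)=-4293; answer -4293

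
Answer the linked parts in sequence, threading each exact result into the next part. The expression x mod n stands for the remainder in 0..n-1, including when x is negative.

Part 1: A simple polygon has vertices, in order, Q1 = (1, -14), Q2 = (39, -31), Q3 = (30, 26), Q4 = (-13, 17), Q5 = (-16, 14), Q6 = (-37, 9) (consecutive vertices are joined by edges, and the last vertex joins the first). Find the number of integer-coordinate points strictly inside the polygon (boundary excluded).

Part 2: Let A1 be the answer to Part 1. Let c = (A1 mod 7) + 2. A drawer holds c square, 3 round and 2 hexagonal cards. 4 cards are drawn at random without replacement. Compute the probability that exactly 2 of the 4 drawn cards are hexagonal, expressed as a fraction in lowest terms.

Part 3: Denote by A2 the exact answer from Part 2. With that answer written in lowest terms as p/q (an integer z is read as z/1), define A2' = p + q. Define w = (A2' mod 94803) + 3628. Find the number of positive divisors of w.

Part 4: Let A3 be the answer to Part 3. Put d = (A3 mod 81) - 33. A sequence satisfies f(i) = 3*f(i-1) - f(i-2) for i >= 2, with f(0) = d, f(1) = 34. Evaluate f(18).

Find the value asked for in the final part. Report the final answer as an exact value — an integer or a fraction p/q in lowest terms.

Part 1: cross terms: (1*-31 - 39*-14)=515, (39*26 - 30*-31)=1944, (30*17 - -13*26)=848, (-13*14 - -16*17)=90, (-16*9 - -37*14)=374, (-37*-14 - 1*9)=509; twice the area = |4280| = 4280; area = 2140; boundary points = 1 + 3 + 1 + 3 + 1 + 1 = 10; strictly interior points = area - boundary/2 + 1 = 2136; answer 2136
Part 2: A1 = 2136; c = 3; total draws C(8,4) = 70; favorable C(2,2)*C(6,2) = 15; P = 3/14; answer 3/14
Part 3: A2 = 3/14; threaded value p + q = 17; w = 3645; 3645 = 3^6 * 5; number of divisors = (6+1) * (1+1) = 14; answer 14
Part 4: A3 = 14; d = -19; f(2) = 3*(34) - 1*(-19) = 121; iterating: f(2)=121, f(3)=329, f(4)=866, f(5)=2269, f(6)=5941, f(7)=15554, f(8)=40721, f(9)=106609, f(10)=279106, f(11)=730709, f(12)=1913021, f(13)=5008354, f(14)=13112041, f(15)=34327769, f(16)=89871266, f(17)=235286029, f(18)=615986821; answer 615986821

615986821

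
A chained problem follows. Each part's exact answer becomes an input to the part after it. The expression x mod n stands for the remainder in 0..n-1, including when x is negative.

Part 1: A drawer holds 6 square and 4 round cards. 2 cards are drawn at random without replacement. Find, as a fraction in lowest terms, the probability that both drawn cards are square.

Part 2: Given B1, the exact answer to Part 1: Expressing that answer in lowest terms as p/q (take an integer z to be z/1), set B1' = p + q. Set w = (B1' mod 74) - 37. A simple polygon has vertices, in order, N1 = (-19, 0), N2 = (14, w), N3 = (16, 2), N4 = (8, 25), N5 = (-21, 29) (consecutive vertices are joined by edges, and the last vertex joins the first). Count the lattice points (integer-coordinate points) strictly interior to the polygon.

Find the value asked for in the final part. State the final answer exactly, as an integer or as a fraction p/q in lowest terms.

Part 1: total draws C(10,2) = 45; favorable C(6,2) = 15; P = 1/3; answer 1/3
Part 2: B1 = 1/3; threaded value p + q = 4; w = -33; cross terms: (-19*-33 - 14*0)=627, (14*2 - 16*-33)=556, (16*25 - 8*2)=384, (8*29 - -21*25)=757, (-21*0 - -19*29)=551; twice the area = |2875| = 2875; area = 2875/2; boundary points = 33 + 1 + 1 + 1 + 1 = 37; strictly interior points = area - boundary/2 + 1 = 1420; answer 1420

1420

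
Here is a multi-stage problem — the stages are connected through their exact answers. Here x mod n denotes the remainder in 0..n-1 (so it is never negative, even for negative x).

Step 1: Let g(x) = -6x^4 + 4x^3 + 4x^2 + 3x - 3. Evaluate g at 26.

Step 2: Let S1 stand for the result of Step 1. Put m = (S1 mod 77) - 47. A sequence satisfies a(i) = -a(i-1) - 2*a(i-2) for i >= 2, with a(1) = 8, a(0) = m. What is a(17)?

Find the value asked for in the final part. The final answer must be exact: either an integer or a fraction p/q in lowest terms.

2168

Step 1: -6*(26)^4 + 4*(26)^3 + 4*(26)^2 + 3*(26)^1 - 3 = (-2741856) + (70304) + (2704) + (78) + (-3) = -2668773; answer -2668773
Step 2: S1 = -2668773; m = 0; a(2) = -1*(8) - 2*(0) = -8; iterating: a(2)=-8, a(3)=-8, a(4)=24, a(5)=-8, a(6)=-40, a(7)=56, a(8)=24, a(9)=-136, a(10)=88, a(11)=184, a(12)=-360, a(13)=-8, a(14)=728, a(15)=-712, a(16)=-744, a(17)=2168; answer 2168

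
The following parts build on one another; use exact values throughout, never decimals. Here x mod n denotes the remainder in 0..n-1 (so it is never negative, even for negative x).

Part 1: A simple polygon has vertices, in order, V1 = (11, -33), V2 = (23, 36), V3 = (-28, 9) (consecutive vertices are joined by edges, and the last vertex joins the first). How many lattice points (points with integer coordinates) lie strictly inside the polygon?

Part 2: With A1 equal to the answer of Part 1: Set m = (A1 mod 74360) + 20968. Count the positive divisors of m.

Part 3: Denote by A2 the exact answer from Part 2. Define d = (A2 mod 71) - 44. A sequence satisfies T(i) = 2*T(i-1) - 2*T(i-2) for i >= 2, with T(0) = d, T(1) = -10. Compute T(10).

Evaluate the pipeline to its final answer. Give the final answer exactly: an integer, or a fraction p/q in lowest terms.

Part 1: cross terms: (11*36 - 23*-33)=1155, (23*9 - -28*36)=1215, (-28*-33 - 11*9)=825; twice the area = |3195| = 3195; area = 3195/2; boundary points = 3 + 3 + 3 = 9; strictly interior points = area - boundary/2 + 1 = 1594; answer 1594
Part 2: A1 = 1594; m = 22562; 22562 = 2 * 29 * 389; number of divisors = (1+1) * (1+1) * (1+1) = 8; answer 8
Part 3: A2 = 8; d = -36; T(2) = 2*(-10) - 2*(-36) = 52; iterating: T(2)=52, T(3)=124, T(4)=144, T(5)=40, T(6)=-208, T(7)=-496, T(8)=-576, T(9)=-160, T(10)=832; answer 832

832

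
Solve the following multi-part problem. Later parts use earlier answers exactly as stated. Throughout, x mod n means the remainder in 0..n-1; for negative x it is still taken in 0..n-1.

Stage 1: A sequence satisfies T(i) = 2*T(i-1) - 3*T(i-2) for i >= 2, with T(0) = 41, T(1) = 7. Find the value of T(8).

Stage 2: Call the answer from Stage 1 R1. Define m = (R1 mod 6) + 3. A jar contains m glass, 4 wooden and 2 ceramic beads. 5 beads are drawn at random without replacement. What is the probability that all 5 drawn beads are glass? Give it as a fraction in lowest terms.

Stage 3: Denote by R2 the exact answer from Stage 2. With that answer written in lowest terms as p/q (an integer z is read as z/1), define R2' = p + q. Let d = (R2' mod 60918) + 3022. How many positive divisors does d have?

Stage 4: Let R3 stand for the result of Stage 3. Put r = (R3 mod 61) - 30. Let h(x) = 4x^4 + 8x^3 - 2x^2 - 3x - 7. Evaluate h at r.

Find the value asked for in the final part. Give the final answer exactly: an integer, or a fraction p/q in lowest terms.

2281517

Stage 1: T(2) = 2*(7) - 3*(41) = -109; iterating: T(2)=-109, T(3)=-239, T(4)=-151, T(5)=415, T(6)=1283, T(7)=1321, T(8)=-1207; answer -1207
Stage 2: R1 = -1207; m = 8; total draws C(14,5) = 2002; favorable C(8,5) = 56; P = 4/143; answer 4/143
Stage 3: R2 = 4/143; threaded value p + q = 147; d = 3169; 3169 is prime, so its only divisors are 1 and 3169; count = 2; answer 2
Stage 4: R3 = 2; r = -28; 4*(-28)^4 + 8*(-28)^3 - 2*(-28)^2 - 3*(-28)^1 - 7 = (2458624) + (-175616) + (-1568) + (84) + (-7) = 2281517; answer 2281517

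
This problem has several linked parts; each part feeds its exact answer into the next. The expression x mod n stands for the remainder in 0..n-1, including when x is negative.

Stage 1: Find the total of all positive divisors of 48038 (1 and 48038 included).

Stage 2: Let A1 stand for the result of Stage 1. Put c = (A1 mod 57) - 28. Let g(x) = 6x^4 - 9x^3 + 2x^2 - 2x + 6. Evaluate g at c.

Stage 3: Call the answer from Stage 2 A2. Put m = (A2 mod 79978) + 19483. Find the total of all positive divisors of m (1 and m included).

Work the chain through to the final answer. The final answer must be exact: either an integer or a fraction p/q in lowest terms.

Stage 1: 48038 = 2 * 24019; sigma = (1 + 2) * (1 + 24019) = 3 * 24020 = 72060; answer 72060
Stage 2: A1 = 72060; c = -16; 6*(-16)^4 - 9*(-16)^3 + 2*(-16)^2 - 2*(-16)^1 + 6 = (393216) + (36864) + (512) + (32) + (6) = 430630; answer 430630
Stage 3: A2 = 430630; m = 50223; 50223 = 3 * 16741; sigma = (1 + 3) * (1 + 16741) = 4 * 16742 = 66968; answer 66968

66968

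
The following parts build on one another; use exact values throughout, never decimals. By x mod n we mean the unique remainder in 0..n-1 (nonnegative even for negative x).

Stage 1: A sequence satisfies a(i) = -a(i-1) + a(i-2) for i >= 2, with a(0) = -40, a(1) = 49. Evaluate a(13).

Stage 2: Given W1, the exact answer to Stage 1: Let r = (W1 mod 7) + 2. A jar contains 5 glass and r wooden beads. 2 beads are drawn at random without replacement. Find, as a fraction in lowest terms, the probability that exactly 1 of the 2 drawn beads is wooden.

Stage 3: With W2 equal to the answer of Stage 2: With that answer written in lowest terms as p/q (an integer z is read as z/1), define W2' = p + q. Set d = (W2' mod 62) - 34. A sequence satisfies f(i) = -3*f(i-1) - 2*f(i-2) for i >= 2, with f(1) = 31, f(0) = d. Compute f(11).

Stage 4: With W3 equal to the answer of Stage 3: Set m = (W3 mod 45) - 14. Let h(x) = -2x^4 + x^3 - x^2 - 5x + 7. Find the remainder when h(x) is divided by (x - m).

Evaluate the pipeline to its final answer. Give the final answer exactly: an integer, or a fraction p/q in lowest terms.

Stage 1: a(2) = -1*(49) + 1*(-40) = -89; iterating: a(2)=-89, a(3)=138, a(4)=-227, a(5)=365, a(6)=-592, a(7)=957, a(8)=-1549, a(9)=2506, a(10)=-4055, a(11)=6561, a(12)=-10616, a(13)=17177; answer 17177
Stage 2: W1 = 17177; r = 8; total draws C(13,2) = 78; favorable C(8,1)*C(5,1) = 40; P = 20/39; answer 20/39
Stage 3: W2 = 20/39; threaded value p + q = 59; d = 25; f(2) = -3*(31) - 2*(25) = -143; iterating: f(2)=-143, f(3)=367, f(4)=-815, f(5)=1711, f(6)=-3503, f(7)=7087, f(8)=-14255, f(9)=28591, f(10)=-57263, f(11)=114607; answer 114607
Stage 4: W3 = 114607; m = 23; remainder = value at the root: -2*(23)^4 + 1*(23)^3 - 1*(23)^2 - 5*(23)^1 + 7 = (-559682) + (12167) + (-529) + (-115) + (7) = -548152; answer -548152

-548152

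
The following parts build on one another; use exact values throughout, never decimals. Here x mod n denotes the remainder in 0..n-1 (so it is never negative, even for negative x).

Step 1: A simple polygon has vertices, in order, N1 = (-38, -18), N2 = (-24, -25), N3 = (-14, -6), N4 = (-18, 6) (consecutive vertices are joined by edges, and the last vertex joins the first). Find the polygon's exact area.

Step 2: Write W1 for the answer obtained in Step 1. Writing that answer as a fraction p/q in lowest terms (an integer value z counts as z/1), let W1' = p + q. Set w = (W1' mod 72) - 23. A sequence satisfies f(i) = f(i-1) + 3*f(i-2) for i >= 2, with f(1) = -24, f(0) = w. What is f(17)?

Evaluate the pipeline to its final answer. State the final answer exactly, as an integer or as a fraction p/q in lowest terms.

Step 1: cross terms: (-38*-25 - -24*-18)=518, (-24*-6 - -14*-25)=-206, (-14*6 - -18*-6)=-192, (-18*-18 - -38*6)=552; twice the area = |672| = 672; area = 336; answer 336
Step 2: W1 = 336; threaded value p + q = 337; w = 26; f(2) = 1*(-24) + 3*(26) = 54; iterating: f(2)=54, f(3)=-18, f(4)=144, f(5)=90, f(6)=522, f(7)=792, f(8)=2358, f(9)=4734, f(10)=11808, f(11)=26010, f(12)=61434, f(13)=139464, f(14)=323766, f(15)=742158, f(16)=1713456, f(17)=3939930; answer 3939930

3939930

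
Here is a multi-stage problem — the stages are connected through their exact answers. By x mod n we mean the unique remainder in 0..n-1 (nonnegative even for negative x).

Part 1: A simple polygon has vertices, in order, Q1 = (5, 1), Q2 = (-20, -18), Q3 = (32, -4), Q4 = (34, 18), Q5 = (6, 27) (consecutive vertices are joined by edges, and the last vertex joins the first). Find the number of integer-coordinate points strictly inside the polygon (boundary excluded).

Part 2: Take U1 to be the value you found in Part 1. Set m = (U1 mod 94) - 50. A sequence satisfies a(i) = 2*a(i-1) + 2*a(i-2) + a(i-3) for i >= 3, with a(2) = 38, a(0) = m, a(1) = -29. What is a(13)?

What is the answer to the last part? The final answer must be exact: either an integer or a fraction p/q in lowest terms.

Part 1: cross terms: (5*-18 - -20*1)=-70, (-20*-4 - 32*-18)=656, (32*18 - 34*-4)=712, (34*27 - 6*18)=810, (6*1 - 5*27)=-129; twice the area = |1979| = 1979; area = 1979/2; boundary points = 1 + 2 + 2 + 1 + 1 = 7; strictly interior points = area - boundary/2 + 1 = 987; answer 987
Part 2: U1 = 987; m = -3; a(3) = 2*(38) + 2*(-29) + 1*(-3) = 15; iterating: a(3)=15, a(4)=77, a(5)=222, a(6)=613, a(7)=1747, a(8)=4942, a(9)=13991, a(10)=39613, a(11)=112150, a(12)=317517, a(13)=898947; answer 898947

898947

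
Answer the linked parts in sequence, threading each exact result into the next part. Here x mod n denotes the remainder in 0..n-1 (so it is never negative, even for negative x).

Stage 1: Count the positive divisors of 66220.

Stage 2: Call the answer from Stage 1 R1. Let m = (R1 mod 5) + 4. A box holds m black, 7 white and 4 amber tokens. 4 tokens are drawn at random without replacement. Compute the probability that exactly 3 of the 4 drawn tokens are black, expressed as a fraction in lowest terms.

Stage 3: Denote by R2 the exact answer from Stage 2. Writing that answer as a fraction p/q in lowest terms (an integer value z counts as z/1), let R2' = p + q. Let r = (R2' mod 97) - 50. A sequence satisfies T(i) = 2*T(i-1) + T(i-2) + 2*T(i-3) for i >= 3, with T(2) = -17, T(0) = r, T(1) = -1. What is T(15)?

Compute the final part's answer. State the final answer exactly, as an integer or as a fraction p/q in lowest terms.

-11708899

Stage 1: 66220 = 2^2 * 5 * 7 * 11 * 43; number of divisors = (2+1) * (1+1) * (1+1) * (1+1) * (1+1) = 48; answer 48
Stage 2: R1 = 48; m = 7; total draws C(18,4) = 3060; favorable C(7,3)*C(11,1) = 385; P = 77/612; answer 77/612
Stage 3: R2 = 77/612; threaded value p + q = 689; r = -40; T(3) = 2*(-17) + 1*(-1) + 2*(-40) = -115; iterating: T(3)=-115, T(4)=-249, T(5)=-647, T(6)=-1773, T(7)=-4691, T(8)=-12449, T(9)=-33135, T(10)=-88101, T(11)=-234235, T(12)=-622841, T(13)=-1656119, T(14)=-4403549, T(15)=-11708899; answer -11708899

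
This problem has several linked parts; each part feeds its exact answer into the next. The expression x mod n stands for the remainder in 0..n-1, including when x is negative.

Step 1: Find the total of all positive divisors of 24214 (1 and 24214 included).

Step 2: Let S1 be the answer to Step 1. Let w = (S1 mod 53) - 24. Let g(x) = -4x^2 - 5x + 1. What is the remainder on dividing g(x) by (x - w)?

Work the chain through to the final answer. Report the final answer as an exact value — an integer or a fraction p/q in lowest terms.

Step 1: 24214 = 2 * 12107; sigma = (1 + 2) * (1 + 12107) = 3 * 12108 = 36324; answer 36324
Step 2: S1 = 36324; w = -5; remainder = value at the root: -4*(-5)^2 - 5*(-5)^1 + 1 = (-100) + (25) + (1) = -74; answer -74

-74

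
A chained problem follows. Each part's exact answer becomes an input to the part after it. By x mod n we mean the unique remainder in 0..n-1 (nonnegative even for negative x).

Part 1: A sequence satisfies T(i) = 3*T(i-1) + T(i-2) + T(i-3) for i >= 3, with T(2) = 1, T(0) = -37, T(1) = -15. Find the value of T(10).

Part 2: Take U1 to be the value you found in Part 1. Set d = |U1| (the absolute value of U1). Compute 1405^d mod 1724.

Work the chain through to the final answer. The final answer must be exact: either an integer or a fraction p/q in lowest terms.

1117

Part 1: T(3) = 3*(1) + 1*(-15) + 1*(-37) = -49; iterating: T(3)=-49, T(4)=-161, T(5)=-531, T(6)=-1803, T(7)=-6101, T(8)=-20637, T(9)=-69815, T(10)=-236183; answer -236183
Part 2: U1 = -236183; d = 236183; squarings mod 1724: 1405^1=1405, 1405^2=45, 1405^4=301, 1405^8=953, 1405^16=1385, 1405^32=1137, 1405^64=1493, 1405^128=1641, 1405^256=1717, 1405^512=49, 1405^1024=677, 1405^2048=1469, 1405^4096=1237, 1405^8192=981, 1405^16384=369, 1405^32768=1689, 1405^65536=1225, 1405^131072=745; 1405^236183 = 1405^1 * 1405^2 * 1405^4 * 1405^16 * 1405^128 * 1405^512 * 1405^2048 * 1405^4096 * 1405^32768 * 1405^65536 * 1405^131072 = 1117 (mod 1724); answer 1117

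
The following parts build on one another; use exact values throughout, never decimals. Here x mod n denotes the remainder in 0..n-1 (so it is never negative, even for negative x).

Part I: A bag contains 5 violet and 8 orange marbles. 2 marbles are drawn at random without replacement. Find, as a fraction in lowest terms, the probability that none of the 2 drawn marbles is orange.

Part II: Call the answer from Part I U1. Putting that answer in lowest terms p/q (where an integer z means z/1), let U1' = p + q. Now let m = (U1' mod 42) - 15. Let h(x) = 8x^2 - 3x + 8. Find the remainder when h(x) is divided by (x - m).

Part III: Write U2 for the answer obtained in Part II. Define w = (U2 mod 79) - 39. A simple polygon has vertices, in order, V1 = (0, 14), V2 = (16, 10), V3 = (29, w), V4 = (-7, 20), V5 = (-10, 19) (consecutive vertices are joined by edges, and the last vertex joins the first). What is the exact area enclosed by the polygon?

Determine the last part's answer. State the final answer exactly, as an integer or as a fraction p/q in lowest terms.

Part I: total draws C(13,2) = 78; favorable C(5,2) = 10; P = 5/39; answer 5/39
Part II: U1 = 5/39; threaded value p + q = 44; m = -13; remainder = value at the root: 8*(-13)^2 - 3*(-13)^1 + 8 = (1352) + (39) + (8) = 1399; answer 1399
Part III: U2 = 1399; w = 17; cross terms: (0*10 - 16*14)=-224, (16*17 - 29*10)=-18, (29*20 - -7*17)=699, (-7*19 - -10*20)=67, (-10*14 - 0*19)=-140; twice the area = |384| = 384; area = 192; answer 192

192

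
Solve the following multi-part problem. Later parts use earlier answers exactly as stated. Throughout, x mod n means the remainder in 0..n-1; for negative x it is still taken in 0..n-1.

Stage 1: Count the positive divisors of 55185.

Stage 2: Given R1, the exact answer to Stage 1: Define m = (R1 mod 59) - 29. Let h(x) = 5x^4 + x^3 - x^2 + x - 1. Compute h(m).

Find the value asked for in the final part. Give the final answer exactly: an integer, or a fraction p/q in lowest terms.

Stage 1: 55185 = 3 * 5 * 13 * 283; number of divisors = (1+1) * (1+1) * (1+1) * (1+1) = 16; answer 16
Stage 2: R1 = 16; m = -13; 5*(-13)^4 + 1*(-13)^3 - 1*(-13)^2 + 1*(-13)^1 - 1 = (142805) + (-2197) + (-169) + (-13) + (-1) = 140425; answer 140425

140425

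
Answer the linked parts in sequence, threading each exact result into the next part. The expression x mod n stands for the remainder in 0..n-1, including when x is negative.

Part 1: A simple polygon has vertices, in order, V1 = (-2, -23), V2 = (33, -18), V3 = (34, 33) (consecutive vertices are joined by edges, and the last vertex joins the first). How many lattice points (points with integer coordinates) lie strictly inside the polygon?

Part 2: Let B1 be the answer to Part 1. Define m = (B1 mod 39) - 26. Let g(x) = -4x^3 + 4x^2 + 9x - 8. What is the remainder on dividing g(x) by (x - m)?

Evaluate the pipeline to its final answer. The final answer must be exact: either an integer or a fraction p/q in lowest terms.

Part 1: cross terms: (-2*-18 - 33*-23)=795, (33*33 - 34*-18)=1701, (34*-23 - -2*33)=-716; twice the area = |1780| = 1780; area = 890; boundary points = 5 + 1 + 4 = 10; strictly interior points = area - boundary/2 + 1 = 886; answer 886
Part 2: B1 = 886; m = 2; remainder = value at the root: -4*(2)^3 + 4*(2)^2 + 9*(2)^1 - 8 = (-32) + (16) + (18) + (-8) = -6; answer -6

-6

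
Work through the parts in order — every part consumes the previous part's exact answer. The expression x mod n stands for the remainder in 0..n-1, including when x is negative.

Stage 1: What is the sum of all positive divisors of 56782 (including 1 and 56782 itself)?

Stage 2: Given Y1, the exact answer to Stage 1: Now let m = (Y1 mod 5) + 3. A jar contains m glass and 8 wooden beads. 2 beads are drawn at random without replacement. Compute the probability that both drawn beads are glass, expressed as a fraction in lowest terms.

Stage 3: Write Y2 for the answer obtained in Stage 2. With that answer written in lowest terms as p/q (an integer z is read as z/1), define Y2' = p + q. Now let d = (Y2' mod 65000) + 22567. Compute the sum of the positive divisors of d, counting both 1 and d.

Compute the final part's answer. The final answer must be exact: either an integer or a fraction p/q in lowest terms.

Stage 1: 56782 = 2 * 11 * 29 * 89; sigma = (1 + 2) * (1 + 11) * (1 + 29) * (1 + 89) = 3 * 12 * 30 * 90 = 97200; answer 97200
Stage 2: Y1 = 97200; m = 3; total draws C(11,2) = 55; favorable C(3,2) = 3; P = 3/55; answer 3/55
Stage 3: Y2 = 3/55; threaded value p + q = 58; d = 22625; 22625 = 5^3 * 181; sigma = (1 + 5 + 25 + 125) * (1 + 181) = 156 * 182 = 28392; answer 28392

28392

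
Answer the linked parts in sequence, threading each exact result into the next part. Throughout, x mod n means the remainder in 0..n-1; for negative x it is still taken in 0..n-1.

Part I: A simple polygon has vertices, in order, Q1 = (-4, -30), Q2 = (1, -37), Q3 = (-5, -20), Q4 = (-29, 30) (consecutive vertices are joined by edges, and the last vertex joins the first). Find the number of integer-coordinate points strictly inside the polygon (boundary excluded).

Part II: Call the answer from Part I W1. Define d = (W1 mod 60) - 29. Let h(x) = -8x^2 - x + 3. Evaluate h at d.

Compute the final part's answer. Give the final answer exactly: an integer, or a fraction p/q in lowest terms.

-4629

Part I: cross terms: (-4*-37 - 1*-30)=178, (1*-20 - -5*-37)=-205, (-5*30 - -29*-20)=-730, (-29*-30 - -4*30)=990; twice the area = |233| = 233; area = 233/2; boundary points = 1 + 1 + 2 + 5 = 9; strictly interior points = area - boundary/2 + 1 = 113; answer 113
Part II: W1 = 113; d = 24; -8*(24)^2 - 1*(24)^1 + 3 = (-4608) + (-24) + (3) = -4629; answer -4629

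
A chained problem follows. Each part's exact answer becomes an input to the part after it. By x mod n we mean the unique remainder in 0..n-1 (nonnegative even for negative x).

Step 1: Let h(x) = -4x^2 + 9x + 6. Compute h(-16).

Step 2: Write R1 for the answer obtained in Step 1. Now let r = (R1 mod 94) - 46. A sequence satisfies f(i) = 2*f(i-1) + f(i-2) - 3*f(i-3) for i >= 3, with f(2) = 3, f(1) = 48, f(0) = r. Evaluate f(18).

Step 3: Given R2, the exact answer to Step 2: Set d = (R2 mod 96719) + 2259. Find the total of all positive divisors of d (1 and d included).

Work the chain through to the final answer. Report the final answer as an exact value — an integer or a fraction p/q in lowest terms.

Step 1: -4*(-16)^2 + 9*(-16)^1 + 6 = (-1024) + (-144) + (6) = -1162; answer -1162
Step 2: R1 = -1162; r = 14; f(3) = 2*(3) + 1*(48) - 3*(14) = 12; iterating: f(3)=12, f(4)=-117, f(5)=-231, f(6)=-615, f(7)=-1110, f(8)=-2142, f(9)=-3549, f(10)=-5910, f(11)=-8943, f(12)=-13149, f(13)=-17511, f(14)=-21342, f(15)=-20748, f(16)=-10305, f(17)=22668, f(18)=97275; answer 97275
Step 3: R2 = 97275; d = 2815; 2815 = 5 * 563; sigma = (1 + 5) * (1 + 563) = 6 * 564 = 3384; answer 3384

3384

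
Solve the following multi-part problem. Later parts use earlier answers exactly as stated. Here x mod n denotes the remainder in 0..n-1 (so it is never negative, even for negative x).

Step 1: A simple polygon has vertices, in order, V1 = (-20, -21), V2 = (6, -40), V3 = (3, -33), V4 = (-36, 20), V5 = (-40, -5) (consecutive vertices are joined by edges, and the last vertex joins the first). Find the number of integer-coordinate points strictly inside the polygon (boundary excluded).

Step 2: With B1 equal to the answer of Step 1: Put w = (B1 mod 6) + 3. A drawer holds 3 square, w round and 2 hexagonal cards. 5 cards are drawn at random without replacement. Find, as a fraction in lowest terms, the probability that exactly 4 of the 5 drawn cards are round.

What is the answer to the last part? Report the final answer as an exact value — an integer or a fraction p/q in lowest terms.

Step 1: cross terms: (-20*-40 - 6*-21)=926, (6*-33 - 3*-40)=-78, (3*20 - -36*-33)=-1128, (-36*-5 - -40*20)=980, (-40*-21 - -20*-5)=740; twice the area = |1440| = 1440; area = 720; boundary points = 1 + 1 + 1 + 1 + 4 = 8; strictly interior points = area - boundary/2 + 1 = 717; answer 717
Step 2: B1 = 717; w = 6; total draws C(11,5) = 462; favorable C(6,4)*C(5,1) = 75; P = 25/154; answer 25/154

25/154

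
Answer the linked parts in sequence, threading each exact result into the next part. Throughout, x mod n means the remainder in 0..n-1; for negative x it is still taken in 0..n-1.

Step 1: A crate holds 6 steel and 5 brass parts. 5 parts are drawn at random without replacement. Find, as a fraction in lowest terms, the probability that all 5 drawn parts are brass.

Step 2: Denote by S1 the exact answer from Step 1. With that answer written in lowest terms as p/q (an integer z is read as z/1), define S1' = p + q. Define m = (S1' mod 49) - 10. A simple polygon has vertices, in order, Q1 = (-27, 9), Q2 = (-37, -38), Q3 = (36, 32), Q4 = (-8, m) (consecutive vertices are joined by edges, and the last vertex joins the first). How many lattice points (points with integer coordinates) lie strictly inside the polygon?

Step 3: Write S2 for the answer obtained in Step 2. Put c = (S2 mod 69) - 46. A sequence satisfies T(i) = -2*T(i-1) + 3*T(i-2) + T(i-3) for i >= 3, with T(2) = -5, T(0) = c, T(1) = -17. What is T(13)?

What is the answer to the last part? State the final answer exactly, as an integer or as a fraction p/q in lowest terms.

Step 1: total draws C(11,5) = 462; favorable C(5,5) = 1; P = 1/462; answer 1/462
Step 2: S1 = 1/462; threaded value p + q = 463; m = 12; cross terms: (-27*-38 - -37*9)=1359, (-37*32 - 36*-38)=184, (36*12 - -8*32)=688, (-8*9 - -27*12)=252; twice the area = |2483| = 2483; area = 2483/2; boundary points = 1 + 1 + 4 + 1 = 7; strictly interior points = area - boundary/2 + 1 = 1239; answer 1239
Step 3: S2 = 1239; c = 20; T(3) = -2*(-5) + 3*(-17) + 1*(20) = -21; iterating: T(3)=-21, T(4)=10, T(5)=-88, T(6)=185, T(7)=-624, T(8)=1715, T(9)=-5117, T(10)=14755, T(11)=-43146, T(12)=125440, T(13)=-365563; answer -365563

-365563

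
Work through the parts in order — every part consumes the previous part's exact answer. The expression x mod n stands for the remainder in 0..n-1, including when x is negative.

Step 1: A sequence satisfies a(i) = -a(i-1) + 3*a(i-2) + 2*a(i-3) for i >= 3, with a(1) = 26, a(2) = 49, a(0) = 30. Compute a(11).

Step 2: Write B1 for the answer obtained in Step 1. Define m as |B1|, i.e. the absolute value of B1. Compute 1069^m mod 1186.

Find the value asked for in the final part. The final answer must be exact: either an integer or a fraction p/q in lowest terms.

567

Step 1: a(3) = -1*(49) + 3*(26) + 2*(30) = 89; iterating: a(3)=89, a(4)=110, a(5)=255, a(6)=253, a(7)=732, a(8)=537, a(9)=2165, a(10)=910, a(11)=6659; answer 6659
Step 2: B1 = 6659; m = 6659; squarings mod 1186: 1069^1=1069, 1069^2=643, 1069^4=721, 1069^8=373, 1069^16=367, 1069^32=671, 1069^64=747, 1069^128=589, 1069^256=609, 1069^512=849, 1069^1024=899, 1069^2048=535, 1069^4096=399; 1069^6659 = 1069^1 * 1069^2 * 1069^512 * 1069^2048 * 1069^4096 = 567 (mod 1186); answer 567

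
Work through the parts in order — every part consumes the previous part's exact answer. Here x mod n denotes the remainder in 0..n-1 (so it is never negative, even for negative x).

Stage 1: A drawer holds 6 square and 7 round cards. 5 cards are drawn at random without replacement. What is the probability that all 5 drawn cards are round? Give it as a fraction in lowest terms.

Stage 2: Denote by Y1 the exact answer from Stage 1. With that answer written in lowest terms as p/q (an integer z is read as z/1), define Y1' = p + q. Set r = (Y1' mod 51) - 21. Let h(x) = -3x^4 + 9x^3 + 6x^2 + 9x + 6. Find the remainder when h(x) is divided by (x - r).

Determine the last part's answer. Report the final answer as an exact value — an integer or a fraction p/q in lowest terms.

Stage 1: total draws C(13,5) = 1287; favorable C(7,5) = 21; P = 7/429; answer 7/429
Stage 2: Y1 = 7/429; threaded value p + q = 436; r = 7; remainder = value at the root: -3*(7)^4 + 9*(7)^3 + 6*(7)^2 + 9*(7)^1 + 6 = (-7203) + (3087) + (294) + (63) + (6) = -3753; answer -3753

-3753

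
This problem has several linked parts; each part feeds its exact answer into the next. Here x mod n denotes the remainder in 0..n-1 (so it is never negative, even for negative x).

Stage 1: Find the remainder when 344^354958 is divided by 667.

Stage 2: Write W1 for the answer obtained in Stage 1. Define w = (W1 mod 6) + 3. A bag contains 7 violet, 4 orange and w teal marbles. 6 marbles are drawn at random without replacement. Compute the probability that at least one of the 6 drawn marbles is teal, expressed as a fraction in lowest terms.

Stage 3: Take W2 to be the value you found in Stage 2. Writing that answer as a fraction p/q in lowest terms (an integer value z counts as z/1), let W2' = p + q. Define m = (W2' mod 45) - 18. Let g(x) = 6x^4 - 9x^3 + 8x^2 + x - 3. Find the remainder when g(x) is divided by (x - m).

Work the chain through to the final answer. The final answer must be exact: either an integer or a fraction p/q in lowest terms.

Stage 1: squarings mod 667: 344^1=344, 344^2=277, 344^4=24, 344^8=576, 344^16=277, 344^32=24, 344^64=576, 344^128=277, 344^256=24, 344^512=576, 344^1024=277, 344^2048=24, 344^4096=576, 344^8192=277, 344^16384=24, 344^32768=576, 344^65536=277, 344^131072=24, 344^262144=576; 344^354958 = 344^2 * 344^4 * 344^8 * 344^128 * 344^512 * 344^2048 * 344^8192 * 344^16384 * 344^65536 * 344^262144 = 277 (mod 667); answer 277
Stage 2: W1 = 277; w = 4; total draws C(15,6) = 5005; complement C(11,6) = 462; favorable 5005 - 462 = 4543; P = 59/65; answer 59/65
Stage 3: W2 = 59/65; threaded value p + q = 124; m = 16; remainder = value at the root: 6*(16)^4 - 9*(16)^3 + 8*(16)^2 + 1*(16)^1 - 3 = (393216) + (-36864) + (2048) + (16) + (-3) = 358413; answer 358413

358413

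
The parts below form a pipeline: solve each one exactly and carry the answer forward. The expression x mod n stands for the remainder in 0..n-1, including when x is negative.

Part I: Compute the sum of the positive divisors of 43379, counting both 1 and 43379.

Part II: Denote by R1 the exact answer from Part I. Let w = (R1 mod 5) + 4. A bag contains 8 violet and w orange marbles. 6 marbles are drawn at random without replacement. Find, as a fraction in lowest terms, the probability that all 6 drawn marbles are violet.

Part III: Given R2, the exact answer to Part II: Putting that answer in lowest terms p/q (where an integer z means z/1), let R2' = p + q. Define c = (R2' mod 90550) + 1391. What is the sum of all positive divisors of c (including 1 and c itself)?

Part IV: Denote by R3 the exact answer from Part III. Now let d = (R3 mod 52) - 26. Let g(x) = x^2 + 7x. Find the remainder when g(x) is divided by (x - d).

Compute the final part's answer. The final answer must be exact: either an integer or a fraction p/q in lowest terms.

-10

Part I: 43379 = 7 * 6197; sigma = (1 + 7) * (1 + 6197) = 8 * 6198 = 49584; answer 49584
Part II: R1 = 49584; w = 8; total draws C(16,6) = 8008; favorable C(8,6) = 28; P = 1/286; answer 1/286
Part III: R2 = 1/286; threaded value p + q = 287; c = 1678; 1678 = 2 * 839; sigma = (1 + 2) * (1 + 839) = 3 * 840 = 2520; answer 2520
Part IV: R3 = 2520; d = -2; remainder = value at the root: 1*(-2)^2 + 7*(-2)^1 = (4) + (-14) = -10; answer -10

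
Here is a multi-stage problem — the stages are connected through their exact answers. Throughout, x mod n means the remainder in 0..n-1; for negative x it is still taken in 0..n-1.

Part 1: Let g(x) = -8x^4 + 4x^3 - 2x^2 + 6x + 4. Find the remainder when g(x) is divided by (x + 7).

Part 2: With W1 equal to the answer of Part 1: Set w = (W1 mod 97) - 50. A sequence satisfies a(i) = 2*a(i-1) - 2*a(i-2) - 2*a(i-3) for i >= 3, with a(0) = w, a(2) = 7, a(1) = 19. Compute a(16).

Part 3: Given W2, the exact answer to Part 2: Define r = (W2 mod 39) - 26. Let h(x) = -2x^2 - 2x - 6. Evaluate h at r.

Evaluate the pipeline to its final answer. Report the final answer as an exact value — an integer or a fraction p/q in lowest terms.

-270

Part 1: remainder = value at the root: -8*(-7)^4 + 4*(-7)^3 - 2*(-7)^2 + 6*(-7)^1 + 4 = (-19208) + (-1372) + (-98) + (-42) + (4) = -20716; answer -20716
Part 2: W1 = -20716; w = -8; a(3) = 2*(7) - 2*(19) - 2*(-8) = -8; iterating: a(3)=-8, a(4)=-68, a(5)=-134, a(6)=-116, a(7)=172, a(8)=844, a(9)=1576, a(10)=1120, a(11)=-2600, a(12)=-10592, a(13)=-18224, a(14)=-10064, a(15)=37504, a(16)=131584; answer 131584
Part 3: W2 = 131584; r = 11; -2*(11)^2 - 2*(11)^1 - 6 = (-242) + (-22) + (-6) = -270; answer -270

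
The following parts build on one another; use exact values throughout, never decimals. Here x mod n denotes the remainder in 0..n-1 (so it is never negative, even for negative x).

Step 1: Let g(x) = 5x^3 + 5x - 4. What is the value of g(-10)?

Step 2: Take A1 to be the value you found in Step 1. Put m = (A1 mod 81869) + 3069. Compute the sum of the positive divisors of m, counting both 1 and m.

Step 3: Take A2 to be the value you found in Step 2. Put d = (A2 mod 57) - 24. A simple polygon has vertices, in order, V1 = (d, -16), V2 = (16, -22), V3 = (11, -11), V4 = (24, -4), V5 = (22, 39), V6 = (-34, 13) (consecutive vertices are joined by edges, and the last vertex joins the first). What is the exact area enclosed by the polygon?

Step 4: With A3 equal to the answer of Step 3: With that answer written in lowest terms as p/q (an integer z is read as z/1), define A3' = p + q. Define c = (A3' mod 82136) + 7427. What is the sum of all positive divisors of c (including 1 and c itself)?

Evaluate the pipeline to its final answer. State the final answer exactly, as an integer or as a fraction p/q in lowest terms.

Step 1: 5*(-10)^3 + 5*(-10)^1 - 4 = (-5000) + (-50) + (-4) = -5054; answer -5054
Step 2: A1 = -5054; m = 79884; 79884 = 2^2 * 3^2 * 7 * 317; sigma = (1 + 2 + 4) * (1 + 3 + 9) * (1 + 7) * (1 + 317) = 7 * 13 * 8 * 318 = 231504; answer 231504
Step 3: A2 = 231504; d = 3; cross terms: (3*-22 - 16*-16)=190, (16*-11 - 11*-22)=66, (11*-4 - 24*-11)=220, (24*39 - 22*-4)=1024, (22*13 - -34*39)=1612, (-34*-16 - 3*13)=505; twice the area = |3617| = 3617; area = 3617/2; answer 3617/2
Step 4: A3 = 3617/2; threaded value p + q = 3619; c = 11046; 11046 = 2 * 3 * 7 * 263; sigma = (1 + 2) * (1 + 3) * (1 + 7) * (1 + 263) = 3 * 4 * 8 * 264 = 25344; answer 25344

25344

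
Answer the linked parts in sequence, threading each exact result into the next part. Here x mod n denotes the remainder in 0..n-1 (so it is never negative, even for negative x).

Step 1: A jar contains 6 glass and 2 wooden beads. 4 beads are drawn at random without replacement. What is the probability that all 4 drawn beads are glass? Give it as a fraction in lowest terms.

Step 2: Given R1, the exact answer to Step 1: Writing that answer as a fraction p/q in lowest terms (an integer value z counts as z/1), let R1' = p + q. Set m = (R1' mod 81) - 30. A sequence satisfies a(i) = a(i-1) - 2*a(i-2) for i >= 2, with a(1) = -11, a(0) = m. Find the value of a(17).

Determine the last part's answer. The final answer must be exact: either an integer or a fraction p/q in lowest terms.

Step 1: total draws C(8,4) = 70; favorable C(6,4) = 15; P = 3/14; answer 3/14
Step 2: R1 = 3/14; threaded value p + q = 17; m = -13; a(2) = 1*(-11) - 2*(-13) = 15; iterating: a(2)=15, a(3)=37, a(4)=7, a(5)=-67, a(6)=-81, a(7)=53, a(8)=215, a(9)=109, a(10)=-321, a(11)=-539, a(12)=103, a(13)=1181, a(14)=975, a(15)=-1387, a(16)=-3337, a(17)=-563; answer -563

-563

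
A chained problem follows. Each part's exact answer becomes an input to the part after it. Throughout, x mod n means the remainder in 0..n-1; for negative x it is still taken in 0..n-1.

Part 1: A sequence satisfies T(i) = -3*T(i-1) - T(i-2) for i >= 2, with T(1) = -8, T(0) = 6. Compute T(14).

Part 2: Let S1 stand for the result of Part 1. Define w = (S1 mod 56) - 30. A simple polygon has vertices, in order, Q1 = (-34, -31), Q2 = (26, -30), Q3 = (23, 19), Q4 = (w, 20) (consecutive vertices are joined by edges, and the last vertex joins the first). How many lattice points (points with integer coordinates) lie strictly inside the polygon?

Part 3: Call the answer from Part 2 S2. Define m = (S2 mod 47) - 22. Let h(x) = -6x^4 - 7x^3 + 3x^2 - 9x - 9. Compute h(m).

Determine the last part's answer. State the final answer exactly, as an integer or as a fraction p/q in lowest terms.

Part 1: T(2) = -3*(-8) - 1*(6) = 18; iterating: T(2)=18, T(3)=-46, T(4)=120, T(5)=-314, T(6)=822, T(7)=-2152, T(8)=5634, T(9)=-14750, T(10)=38616, T(11)=-101098, T(12)=264678, T(13)=-692936, T(14)=1814130; answer 1814130
Part 2: S1 = 1814130; w = -20; cross terms: (-34*-30 - 26*-31)=1826, (26*19 - 23*-30)=1184, (23*20 - -20*19)=840, (-20*-31 - -34*20)=1300; twice the area = |5150| = 5150; area = 2575; boundary points = 1 + 1 + 1 + 1 = 4; strictly interior points = area - boundary/2 + 1 = 2574; answer 2574
Part 3: S2 = 2574; m = 14; -6*(14)^4 - 7*(14)^3 + 3*(14)^2 - 9*(14)^1 - 9 = (-230496) + (-19208) + (588) + (-126) + (-9) = -249251; answer -249251

-249251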